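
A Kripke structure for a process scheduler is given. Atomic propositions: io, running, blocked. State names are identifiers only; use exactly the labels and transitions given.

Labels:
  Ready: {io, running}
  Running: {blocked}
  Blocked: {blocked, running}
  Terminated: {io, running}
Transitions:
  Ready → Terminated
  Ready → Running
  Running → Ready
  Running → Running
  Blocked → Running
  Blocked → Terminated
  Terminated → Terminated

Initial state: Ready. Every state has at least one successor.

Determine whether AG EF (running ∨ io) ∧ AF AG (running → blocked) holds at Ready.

Does not hold

States satisfying EF (running ∨ io): {Ready, Running, Blocked, Terminated}.
States satisfying AG EF (running ∨ io): {Ready, Running, Blocked, Terminated}.
States satisfying AG (running → blocked): ∅.
States satisfying AF AG (running → blocked): ∅.
States satisfying AG EF (running ∨ io) ∧ AF AG (running → blocked): ∅.
Ready ∉ Sat(AG EF (running ∨ io) ∧ AF AG (running → blocked)).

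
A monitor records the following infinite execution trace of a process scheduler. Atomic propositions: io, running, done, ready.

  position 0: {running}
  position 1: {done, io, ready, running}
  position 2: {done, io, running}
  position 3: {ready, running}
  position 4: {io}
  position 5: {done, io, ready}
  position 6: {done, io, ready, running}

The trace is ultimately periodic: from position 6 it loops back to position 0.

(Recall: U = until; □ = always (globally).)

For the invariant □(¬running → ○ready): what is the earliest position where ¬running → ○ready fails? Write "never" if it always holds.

never

¬running → ○ready holds at every position 0..6, and those are all the positions the trace ever visits, so the invariant □(¬running → ○ready) is never violated.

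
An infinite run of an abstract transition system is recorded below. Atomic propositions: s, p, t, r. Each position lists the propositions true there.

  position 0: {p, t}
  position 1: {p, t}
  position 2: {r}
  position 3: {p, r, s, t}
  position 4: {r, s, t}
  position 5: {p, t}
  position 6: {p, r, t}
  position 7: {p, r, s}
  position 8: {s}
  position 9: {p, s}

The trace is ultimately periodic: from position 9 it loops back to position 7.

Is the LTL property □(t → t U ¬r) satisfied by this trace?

Does not hold

t → t U ¬r must hold at every position from 0 onward. It fails at position 6, so □(t → t U ¬r) is false.
Positions where t holds: 0, 1, 3, 4, 5, 6.
Check t U ¬r at each: 0→ok, 1→ok, 3→ok, 4→ok, 5→ok, 6→fails.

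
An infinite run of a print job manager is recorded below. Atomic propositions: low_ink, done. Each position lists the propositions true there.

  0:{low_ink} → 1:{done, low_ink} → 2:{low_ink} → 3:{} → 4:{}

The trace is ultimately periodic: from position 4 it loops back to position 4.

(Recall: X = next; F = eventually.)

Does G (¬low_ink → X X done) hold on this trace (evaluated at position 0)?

¬low_ink → X X done must hold at every position from 0 onward. It fails at position 3, so G (¬low_ink → X X done) is false.
Positions where ¬low_ink holds: 3, 4.
Check X X done at each: 3→fails, 4→fails.

Violated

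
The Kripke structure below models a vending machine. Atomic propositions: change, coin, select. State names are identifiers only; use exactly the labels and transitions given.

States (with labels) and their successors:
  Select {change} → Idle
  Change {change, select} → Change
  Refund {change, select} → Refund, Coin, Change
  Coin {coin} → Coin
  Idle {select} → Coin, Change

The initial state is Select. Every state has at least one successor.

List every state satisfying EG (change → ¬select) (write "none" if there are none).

{Select, Coin, Idle}

States satisfying change → ¬select: {Select, Coin, Idle}.
States satisfying EG (change → ¬select): {Select, Coin, Idle}.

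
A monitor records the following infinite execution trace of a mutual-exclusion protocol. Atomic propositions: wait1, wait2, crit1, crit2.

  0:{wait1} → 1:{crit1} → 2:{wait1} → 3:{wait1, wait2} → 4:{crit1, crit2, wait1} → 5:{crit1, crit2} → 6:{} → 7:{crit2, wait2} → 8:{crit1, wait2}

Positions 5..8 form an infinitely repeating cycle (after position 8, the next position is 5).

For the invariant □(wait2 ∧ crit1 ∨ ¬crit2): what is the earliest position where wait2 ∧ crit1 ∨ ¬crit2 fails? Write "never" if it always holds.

4

Check wait2 ∧ crit1 ∨ ¬crit2 at each position in order: 0 ✓, 1 ✓, 2 ✓, 3 ✓.
At position 4 the labels are {crit1, crit2, wait1}, so wait2 ∧ crit1 ∨ ¬crit2 is false there. This is the first violation.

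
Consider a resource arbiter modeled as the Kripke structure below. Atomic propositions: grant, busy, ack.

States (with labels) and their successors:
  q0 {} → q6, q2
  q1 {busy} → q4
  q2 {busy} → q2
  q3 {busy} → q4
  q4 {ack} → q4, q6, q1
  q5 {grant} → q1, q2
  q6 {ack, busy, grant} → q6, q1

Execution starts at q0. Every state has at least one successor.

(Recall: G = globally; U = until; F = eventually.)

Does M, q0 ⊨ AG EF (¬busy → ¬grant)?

Yes

States satisfying EF (¬busy → ¬grant): {q0, q1, q2, q3, q4, q5, q6}.
States satisfying AG EF (¬busy → ¬grant): {q0, q1, q2, q3, q4, q5, q6}.
Every state reachable from q0 satisfies EF (¬busy → ¬grant).
q0 ∈ Sat(AG EF (¬busy → ¬grant)).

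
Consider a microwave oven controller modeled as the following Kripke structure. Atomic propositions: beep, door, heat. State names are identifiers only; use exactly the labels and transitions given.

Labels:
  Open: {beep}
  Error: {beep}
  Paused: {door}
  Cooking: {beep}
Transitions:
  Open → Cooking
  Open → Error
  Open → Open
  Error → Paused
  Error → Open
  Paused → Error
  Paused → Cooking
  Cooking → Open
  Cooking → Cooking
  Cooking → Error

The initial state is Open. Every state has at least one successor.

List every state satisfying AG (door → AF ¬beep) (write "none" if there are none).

{Open, Error, Paused, Cooking}

States satisfying door → AF ¬beep: {Open, Error, Paused, Cooking}.
States satisfying AG (door → AF ¬beep): {Open, Error, Paused, Cooking}.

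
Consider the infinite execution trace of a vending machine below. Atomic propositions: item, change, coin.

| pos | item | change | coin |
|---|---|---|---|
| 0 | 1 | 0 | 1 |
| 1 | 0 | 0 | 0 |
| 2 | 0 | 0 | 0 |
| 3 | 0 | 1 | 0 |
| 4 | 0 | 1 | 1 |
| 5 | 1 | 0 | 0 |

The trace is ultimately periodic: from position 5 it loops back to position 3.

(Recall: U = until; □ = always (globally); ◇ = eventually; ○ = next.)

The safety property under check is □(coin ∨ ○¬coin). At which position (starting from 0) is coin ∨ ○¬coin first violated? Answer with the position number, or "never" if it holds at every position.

Check coin ∨ ○¬coin at each position in order: 0 ✓, 1 ✓, 2 ✓.
At position 3 the labels are {change} and the next position 4 has {change, coin}, so coin ∨ ○¬coin is false there. This is the first violation.

3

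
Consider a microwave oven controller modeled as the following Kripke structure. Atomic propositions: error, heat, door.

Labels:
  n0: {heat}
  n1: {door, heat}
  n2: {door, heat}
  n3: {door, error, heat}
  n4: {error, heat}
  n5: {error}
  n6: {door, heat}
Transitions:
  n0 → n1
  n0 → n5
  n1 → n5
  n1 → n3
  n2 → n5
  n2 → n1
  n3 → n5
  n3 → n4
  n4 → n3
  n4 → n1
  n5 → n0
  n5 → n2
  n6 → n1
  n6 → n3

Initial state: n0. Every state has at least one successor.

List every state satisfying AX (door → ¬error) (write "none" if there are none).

States satisfying door → ¬error: {n0, n1, n2, n4, n5, n6}.
States satisfying AX (door → ¬error): {n0, n2, n3, n5}.

{n0, n2, n3, n5}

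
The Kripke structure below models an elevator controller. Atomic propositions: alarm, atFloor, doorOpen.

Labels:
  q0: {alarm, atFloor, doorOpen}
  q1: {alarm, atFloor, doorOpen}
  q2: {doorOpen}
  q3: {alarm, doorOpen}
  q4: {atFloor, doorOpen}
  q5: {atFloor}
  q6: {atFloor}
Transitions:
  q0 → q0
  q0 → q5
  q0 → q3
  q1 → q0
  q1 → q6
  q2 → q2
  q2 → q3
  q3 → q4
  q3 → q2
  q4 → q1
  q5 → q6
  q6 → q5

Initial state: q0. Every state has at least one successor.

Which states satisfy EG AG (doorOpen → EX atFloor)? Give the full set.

{q5, q6}

States satisfying AG (doorOpen → EX atFloor): {q5, q6}.
States satisfying EG AG (doorOpen → EX atFloor): {q5, q6}.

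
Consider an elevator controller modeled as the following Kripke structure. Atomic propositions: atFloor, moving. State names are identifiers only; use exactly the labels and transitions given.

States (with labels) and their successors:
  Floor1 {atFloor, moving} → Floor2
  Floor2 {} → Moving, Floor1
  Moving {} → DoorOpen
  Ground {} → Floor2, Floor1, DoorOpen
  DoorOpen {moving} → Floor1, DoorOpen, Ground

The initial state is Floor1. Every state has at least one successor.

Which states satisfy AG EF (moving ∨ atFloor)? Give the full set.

States satisfying EF (moving ∨ atFloor): {Floor1, Floor2, Moving, Ground, DoorOpen}.
States satisfying AG EF (moving ∨ atFloor): {Floor1, Floor2, Moving, Ground, DoorOpen}.

{Floor1, Floor2, Moving, Ground, DoorOpen}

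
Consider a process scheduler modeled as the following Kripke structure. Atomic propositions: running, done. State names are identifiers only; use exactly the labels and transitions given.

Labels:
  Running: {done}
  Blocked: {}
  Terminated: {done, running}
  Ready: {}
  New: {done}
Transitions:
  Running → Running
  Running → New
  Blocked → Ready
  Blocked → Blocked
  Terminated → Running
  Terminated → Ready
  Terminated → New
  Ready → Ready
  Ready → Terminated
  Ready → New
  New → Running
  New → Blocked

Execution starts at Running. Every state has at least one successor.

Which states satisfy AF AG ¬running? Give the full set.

none

States satisfying AG ¬running: ∅.
States satisfying AF AG ¬running: ∅.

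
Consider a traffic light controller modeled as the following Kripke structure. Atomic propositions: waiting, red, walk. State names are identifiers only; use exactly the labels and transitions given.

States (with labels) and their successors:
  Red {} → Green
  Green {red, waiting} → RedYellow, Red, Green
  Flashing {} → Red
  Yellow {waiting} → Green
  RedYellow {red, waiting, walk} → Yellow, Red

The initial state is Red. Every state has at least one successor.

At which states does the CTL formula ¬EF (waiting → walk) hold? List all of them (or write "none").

States satisfying waiting → walk: {Red, Flashing, RedYellow}.
States satisfying EF (waiting → walk): {Red, Green, Flashing, Yellow, RedYellow}.
States satisfying ¬EF (waiting → walk): ∅.

none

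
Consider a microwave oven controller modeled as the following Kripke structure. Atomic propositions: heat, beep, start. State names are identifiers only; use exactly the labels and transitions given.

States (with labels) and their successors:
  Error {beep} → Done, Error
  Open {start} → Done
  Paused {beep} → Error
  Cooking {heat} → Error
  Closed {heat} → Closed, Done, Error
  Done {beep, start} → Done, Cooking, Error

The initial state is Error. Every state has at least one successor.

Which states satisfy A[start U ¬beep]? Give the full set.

{Open, Cooking, Closed}

States satisfying start: {Open, Done}.
States satisfying ¬beep: {Open, Cooking, Closed}.
States satisfying A[start U ¬beep]: {Open, Cooking, Closed}.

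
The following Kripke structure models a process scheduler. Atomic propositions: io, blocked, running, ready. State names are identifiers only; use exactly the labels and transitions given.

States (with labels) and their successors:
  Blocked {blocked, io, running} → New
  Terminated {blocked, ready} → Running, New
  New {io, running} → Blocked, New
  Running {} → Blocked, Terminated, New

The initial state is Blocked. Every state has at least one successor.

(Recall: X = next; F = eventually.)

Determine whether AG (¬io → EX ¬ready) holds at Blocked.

Yes

States satisfying ¬io → EX ¬ready: {Blocked, Terminated, New, Running}.
States satisfying AG (¬io → EX ¬ready): {Blocked, Terminated, New, Running}.
Every state reachable from Blocked satisfies ¬io → EX ¬ready.
Blocked ∈ Sat(AG (¬io → EX ¬ready)).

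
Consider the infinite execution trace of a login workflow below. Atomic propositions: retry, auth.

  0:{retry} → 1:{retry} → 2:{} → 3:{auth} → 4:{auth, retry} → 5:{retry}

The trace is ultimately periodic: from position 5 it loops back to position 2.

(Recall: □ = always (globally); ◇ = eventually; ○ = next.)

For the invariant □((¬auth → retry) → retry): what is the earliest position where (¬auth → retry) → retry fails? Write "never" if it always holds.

3

Check (¬auth → retry) → retry at each position in order: 0 ✓, 1 ✓, 2 ✓.
At position 3 the labels are {auth}, so (¬auth → retry) → retry is false there. This is the first violation.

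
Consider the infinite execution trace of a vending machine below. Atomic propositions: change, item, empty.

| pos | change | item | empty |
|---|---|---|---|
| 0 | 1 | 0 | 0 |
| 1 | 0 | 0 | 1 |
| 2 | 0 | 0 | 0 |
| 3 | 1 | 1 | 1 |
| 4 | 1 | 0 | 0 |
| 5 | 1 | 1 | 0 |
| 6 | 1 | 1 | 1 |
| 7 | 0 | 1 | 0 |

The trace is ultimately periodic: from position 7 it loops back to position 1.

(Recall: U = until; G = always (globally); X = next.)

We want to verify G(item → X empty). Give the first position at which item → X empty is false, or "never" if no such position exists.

Check item → X empty at each position in order: 0 ✓, 1 ✓, 2 ✓.
At position 3 the labels are {change, empty, item} and the next position 4 has {change}, so item → X empty is false there. This is the first violation.

3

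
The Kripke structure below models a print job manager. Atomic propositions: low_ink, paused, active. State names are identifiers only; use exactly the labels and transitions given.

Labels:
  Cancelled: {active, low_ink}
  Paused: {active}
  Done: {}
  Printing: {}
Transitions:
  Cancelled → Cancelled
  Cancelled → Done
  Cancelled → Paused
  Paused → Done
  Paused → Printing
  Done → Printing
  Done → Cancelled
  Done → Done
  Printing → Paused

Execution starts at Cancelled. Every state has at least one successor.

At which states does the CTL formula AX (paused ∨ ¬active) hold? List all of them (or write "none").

States satisfying paused ∨ ¬active: {Done, Printing}.
States satisfying AX (paused ∨ ¬active): {Paused}.

{Paused}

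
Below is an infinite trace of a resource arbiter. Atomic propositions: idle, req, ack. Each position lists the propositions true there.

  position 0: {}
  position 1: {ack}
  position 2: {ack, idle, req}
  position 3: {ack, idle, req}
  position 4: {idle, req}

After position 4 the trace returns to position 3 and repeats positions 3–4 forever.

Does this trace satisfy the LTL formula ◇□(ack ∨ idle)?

□(ack ∨ idle) holds at position 1, which is reachable from 0, so ◇□(ack ∨ idle) holds.

Holds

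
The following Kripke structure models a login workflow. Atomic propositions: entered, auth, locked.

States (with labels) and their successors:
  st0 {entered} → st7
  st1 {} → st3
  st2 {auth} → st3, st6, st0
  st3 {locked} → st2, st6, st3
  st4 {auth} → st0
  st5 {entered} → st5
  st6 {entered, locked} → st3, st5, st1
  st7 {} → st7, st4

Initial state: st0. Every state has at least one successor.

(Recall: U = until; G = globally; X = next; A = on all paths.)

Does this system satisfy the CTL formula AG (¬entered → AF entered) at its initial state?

No

States satisfying ¬entered → AF entered: {st0, st4, st5, st6}.
States satisfying AG (¬entered → AF entered): {st5}.
st7 is reachable from st0 and violates ¬entered → AF entered, so AG fails at st0.
st0 ∉ Sat(AG (¬entered → AF entered)).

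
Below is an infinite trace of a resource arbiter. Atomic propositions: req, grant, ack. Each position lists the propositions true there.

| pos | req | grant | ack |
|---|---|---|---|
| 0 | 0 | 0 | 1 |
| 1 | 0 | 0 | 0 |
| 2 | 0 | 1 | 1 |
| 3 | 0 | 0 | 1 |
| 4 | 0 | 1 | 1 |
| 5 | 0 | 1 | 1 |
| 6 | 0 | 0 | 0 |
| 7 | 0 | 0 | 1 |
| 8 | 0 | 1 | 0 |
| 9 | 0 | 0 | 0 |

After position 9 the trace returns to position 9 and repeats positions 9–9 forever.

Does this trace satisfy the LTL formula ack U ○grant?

Satisfied

Walking from position 0: ○grant first holds at position 1, and ack holds at every earlier position along the way, so ack U ○grant holds.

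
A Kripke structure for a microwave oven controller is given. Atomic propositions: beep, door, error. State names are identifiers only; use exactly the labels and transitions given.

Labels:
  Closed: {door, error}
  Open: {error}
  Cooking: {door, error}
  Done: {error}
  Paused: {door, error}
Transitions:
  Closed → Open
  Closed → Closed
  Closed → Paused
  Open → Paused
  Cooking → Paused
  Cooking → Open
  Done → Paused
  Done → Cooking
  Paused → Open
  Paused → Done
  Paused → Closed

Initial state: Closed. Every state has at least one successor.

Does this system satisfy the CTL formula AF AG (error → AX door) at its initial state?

States satisfying AG (error → AX door): ∅.
States satisfying AF AG (error → AX door): ∅.
There is a path from Closed along which AG (error → AX door) never holds.
Closed ∉ Sat(AF AG (error → AX door)).

No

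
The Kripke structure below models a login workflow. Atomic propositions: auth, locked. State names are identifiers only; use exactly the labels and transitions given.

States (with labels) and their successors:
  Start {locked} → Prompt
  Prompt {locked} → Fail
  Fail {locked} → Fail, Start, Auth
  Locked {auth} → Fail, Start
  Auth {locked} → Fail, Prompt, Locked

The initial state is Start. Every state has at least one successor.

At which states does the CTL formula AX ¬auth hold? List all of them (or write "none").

{Start, Prompt, Fail, Locked}

States satisfying ¬auth: {Start, Prompt, Fail, Auth}.
States satisfying AX ¬auth: {Start, Prompt, Fail, Locked}.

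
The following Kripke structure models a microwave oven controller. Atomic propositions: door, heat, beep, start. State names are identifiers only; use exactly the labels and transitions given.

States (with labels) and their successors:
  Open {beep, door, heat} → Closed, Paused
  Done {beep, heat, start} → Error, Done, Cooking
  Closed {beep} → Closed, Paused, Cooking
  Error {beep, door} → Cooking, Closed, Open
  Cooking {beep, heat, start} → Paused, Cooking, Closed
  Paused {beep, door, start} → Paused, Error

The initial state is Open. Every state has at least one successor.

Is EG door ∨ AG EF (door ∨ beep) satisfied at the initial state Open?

Satisfied

States satisfying door: {Open, Error, Paused}.
States satisfying EG door: {Open, Error, Paused}.
States satisfying EF (door ∨ beep): {Open, Done, Closed, Error, Cooking, Paused}.
States satisfying AG EF (door ∨ beep): {Open, Done, Closed, Error, Cooking, Paused}.
States satisfying EG door ∨ AG EF (door ∨ beep): {Open, Done, Closed, Error, Cooking, Paused}.
Open ∈ Sat(EG door ∨ AG EF (door ∨ beep)).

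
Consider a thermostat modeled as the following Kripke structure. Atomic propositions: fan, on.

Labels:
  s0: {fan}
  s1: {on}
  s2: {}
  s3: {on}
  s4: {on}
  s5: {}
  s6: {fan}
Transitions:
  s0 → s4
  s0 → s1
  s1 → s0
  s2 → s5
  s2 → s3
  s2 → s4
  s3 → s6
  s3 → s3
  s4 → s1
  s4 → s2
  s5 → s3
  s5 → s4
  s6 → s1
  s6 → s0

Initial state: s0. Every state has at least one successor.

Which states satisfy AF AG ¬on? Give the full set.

none

States satisfying AG ¬on: ∅.
States satisfying AF AG ¬on: ∅.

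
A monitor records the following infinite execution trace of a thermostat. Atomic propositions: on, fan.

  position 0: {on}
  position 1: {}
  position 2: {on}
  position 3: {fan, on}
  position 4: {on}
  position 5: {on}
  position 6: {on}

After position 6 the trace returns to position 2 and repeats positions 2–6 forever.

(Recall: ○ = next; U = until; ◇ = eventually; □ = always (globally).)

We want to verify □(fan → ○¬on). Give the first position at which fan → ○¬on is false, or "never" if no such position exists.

3

Check fan → ○¬on at each position in order: 0 ✓, 1 ✓, 2 ✓.
At position 3 the labels are {fan, on} and the next position 4 has {on}, so fan → ○¬on is false there. This is the first violation.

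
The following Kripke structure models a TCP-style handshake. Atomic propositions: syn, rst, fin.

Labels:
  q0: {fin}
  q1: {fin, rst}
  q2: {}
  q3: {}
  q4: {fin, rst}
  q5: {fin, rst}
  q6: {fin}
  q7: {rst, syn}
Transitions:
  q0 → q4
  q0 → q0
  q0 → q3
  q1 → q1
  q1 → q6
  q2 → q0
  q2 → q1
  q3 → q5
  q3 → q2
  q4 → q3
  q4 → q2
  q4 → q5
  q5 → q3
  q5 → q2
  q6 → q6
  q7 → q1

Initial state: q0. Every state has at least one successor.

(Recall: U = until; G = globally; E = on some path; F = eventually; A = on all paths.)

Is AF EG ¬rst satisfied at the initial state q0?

Yes

States satisfying EG ¬rst: {q0, q2, q3, q6}.
States satisfying AF EG ¬rst: {q0, q2, q3, q4, q5, q6}.
q0 ∈ Sat(AF EG ¬rst).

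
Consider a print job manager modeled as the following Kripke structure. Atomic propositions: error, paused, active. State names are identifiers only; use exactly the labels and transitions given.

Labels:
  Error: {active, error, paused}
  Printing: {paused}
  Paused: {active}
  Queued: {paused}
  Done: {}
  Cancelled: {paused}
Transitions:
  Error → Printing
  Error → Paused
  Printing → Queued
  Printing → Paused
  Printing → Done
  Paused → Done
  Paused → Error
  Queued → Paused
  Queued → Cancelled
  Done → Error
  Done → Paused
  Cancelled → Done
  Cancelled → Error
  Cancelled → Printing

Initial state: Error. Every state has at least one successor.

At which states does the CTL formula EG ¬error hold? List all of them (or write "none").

States satisfying ¬error: {Printing, Paused, Queued, Done, Cancelled}.
States satisfying EG ¬error: {Printing, Paused, Queued, Done, Cancelled}.

{Printing, Paused, Queued, Done, Cancelled}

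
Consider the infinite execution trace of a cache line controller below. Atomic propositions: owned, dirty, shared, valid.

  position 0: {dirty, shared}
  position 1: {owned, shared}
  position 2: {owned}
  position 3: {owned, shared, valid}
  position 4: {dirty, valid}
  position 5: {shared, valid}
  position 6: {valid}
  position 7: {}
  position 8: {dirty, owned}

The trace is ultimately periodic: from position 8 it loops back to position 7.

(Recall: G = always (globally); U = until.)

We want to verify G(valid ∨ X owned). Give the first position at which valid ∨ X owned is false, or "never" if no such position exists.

8

Check valid ∨ X owned at each position in order: 0 ✓, 1 ✓, 2 ✓, 3 ✓, 4 ✓, 5 ✓, 6 ✓, 7 ✓.
At position 8 the labels are {dirty, owned} and the next position 7 has {}, so valid ∨ X owned is false there. This is the first violation.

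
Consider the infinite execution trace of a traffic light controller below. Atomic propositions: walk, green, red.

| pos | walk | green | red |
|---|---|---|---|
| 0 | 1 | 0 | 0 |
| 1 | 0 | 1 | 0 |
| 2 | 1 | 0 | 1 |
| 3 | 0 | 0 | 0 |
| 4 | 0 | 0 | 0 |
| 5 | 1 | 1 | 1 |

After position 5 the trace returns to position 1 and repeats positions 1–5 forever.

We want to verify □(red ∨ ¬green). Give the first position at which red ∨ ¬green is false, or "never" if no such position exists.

1

Check red ∨ ¬green at each position in order: 0 ✓.
At position 1 the labels are {green}, so red ∨ ¬green is false there. This is the first violation.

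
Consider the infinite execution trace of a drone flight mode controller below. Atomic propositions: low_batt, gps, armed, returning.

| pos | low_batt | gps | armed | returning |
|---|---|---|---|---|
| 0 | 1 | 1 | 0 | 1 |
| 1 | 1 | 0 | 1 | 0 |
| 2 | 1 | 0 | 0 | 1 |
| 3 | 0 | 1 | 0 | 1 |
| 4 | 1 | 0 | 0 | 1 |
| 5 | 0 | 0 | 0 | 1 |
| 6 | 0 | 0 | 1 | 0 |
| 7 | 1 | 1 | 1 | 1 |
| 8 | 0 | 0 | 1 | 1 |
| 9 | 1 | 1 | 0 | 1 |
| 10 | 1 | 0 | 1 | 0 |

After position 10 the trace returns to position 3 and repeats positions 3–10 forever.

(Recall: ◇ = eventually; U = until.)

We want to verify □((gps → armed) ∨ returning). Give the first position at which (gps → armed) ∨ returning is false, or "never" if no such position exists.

never

(gps → armed) ∨ returning holds at every position 0..10, and those are all the positions the trace ever visits, so the invariant □((gps → armed) ∨ returning) is never violated.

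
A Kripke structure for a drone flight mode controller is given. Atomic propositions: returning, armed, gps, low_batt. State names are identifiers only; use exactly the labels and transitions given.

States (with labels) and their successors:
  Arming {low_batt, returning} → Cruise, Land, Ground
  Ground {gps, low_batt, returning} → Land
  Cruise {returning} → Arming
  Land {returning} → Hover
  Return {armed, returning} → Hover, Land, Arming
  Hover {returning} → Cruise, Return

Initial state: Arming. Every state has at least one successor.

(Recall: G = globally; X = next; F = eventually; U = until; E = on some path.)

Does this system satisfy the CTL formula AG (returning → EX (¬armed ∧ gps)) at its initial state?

No

States satisfying returning → EX (¬armed ∧ gps): {Arming}.
States satisfying AG (returning → EX (¬armed ∧ gps)): ∅.
Cruise is reachable from Arming and violates returning → EX (¬armed ∧ gps), so AG fails at Arming.
Arming ∉ Sat(AG (returning → EX (¬armed ∧ gps))).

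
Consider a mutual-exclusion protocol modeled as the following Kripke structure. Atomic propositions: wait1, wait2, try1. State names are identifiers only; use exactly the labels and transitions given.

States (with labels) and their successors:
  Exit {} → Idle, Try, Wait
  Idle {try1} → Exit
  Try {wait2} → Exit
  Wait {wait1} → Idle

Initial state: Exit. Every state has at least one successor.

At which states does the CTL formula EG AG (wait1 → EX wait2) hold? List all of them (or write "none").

States satisfying AG (wait1 → EX wait2): ∅.
States satisfying EG AG (wait1 → EX wait2): ∅.

none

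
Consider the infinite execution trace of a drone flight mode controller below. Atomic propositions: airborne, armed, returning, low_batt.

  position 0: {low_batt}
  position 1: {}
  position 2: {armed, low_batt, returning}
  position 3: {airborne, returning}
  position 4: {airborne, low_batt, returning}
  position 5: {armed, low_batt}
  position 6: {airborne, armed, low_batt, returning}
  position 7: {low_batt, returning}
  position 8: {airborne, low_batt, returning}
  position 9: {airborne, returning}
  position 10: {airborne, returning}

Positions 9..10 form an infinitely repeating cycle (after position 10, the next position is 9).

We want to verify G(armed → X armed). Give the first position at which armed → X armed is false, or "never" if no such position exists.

Check armed → X armed at each position in order: 0 ✓, 1 ✓.
At position 2 the labels are {armed, low_batt, returning} and the next position 3 has {airborne, returning}, so armed → X armed is false there. This is the first violation.

2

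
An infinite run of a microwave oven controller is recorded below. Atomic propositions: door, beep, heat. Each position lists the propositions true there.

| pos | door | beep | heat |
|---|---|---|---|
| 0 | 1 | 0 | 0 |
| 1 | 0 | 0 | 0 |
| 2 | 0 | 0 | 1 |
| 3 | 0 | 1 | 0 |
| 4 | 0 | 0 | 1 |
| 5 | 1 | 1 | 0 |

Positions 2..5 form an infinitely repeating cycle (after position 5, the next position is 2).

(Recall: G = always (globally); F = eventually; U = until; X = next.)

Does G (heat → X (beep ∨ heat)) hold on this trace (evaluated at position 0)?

heat → X (beep ∨ heat) holds at every position 0..5, and those are all positions ever visited, so G (heat → X (beep ∨ heat)) holds.
Positions where heat holds: 2, 4.
Check X (beep ∨ heat) at each: 2→ok, 4→ok.

Yes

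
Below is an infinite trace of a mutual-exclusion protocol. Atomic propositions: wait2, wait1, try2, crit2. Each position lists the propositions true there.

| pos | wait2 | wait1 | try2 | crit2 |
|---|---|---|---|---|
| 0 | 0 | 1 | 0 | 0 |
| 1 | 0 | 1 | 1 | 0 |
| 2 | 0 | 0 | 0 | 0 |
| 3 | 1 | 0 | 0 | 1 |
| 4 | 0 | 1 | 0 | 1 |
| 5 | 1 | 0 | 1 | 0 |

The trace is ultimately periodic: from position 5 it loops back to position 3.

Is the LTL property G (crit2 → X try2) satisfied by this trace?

crit2 → X try2 must hold at every position from 0 onward. It fails at position 3, so G (crit2 → X try2) is false.
Positions where crit2 holds: 3, 4.
Check X try2 at each: 3→fails, 4→ok.

Violated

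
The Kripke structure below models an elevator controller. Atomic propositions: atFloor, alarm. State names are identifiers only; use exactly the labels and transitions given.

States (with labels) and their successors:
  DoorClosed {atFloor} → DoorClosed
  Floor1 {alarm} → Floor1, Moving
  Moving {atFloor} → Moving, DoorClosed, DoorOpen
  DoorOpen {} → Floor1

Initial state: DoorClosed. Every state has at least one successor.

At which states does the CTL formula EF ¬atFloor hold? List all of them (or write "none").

States satisfying ¬atFloor: {Floor1, DoorOpen}.
States satisfying EF ¬atFloor: {Floor1, Moving, DoorOpen}.

{Floor1, Moving, DoorOpen}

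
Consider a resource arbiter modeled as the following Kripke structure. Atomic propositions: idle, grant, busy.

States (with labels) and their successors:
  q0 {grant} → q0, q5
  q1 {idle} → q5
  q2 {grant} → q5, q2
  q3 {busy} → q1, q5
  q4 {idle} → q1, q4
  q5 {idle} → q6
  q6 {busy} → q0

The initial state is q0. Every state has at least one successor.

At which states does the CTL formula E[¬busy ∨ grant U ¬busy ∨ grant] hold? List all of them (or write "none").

States satisfying ¬busy ∨ grant: {q0, q1, q2, q4, q5}.
States satisfying E[¬busy ∨ grant U ¬busy ∨ grant]: {q0, q1, q2, q4, q5}.

{q0, q1, q2, q4, q5}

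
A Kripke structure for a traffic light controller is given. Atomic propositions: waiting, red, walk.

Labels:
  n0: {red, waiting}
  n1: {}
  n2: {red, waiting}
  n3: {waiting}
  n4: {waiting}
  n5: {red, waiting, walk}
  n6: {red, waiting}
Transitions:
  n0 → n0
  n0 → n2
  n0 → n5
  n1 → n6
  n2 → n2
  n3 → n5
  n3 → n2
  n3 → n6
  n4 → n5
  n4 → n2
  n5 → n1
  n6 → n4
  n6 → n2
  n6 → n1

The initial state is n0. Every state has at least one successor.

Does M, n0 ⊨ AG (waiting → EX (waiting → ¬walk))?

Holds

States satisfying waiting → EX (waiting → ¬walk): {n0, n1, n2, n3, n4, n5, n6}.
States satisfying AG (waiting → EX (waiting → ¬walk)): {n0, n1, n2, n3, n4, n5, n6}.
Every state reachable from n0 satisfies waiting → EX (waiting → ¬walk).
n0 ∈ Sat(AG (waiting → EX (waiting → ¬walk))).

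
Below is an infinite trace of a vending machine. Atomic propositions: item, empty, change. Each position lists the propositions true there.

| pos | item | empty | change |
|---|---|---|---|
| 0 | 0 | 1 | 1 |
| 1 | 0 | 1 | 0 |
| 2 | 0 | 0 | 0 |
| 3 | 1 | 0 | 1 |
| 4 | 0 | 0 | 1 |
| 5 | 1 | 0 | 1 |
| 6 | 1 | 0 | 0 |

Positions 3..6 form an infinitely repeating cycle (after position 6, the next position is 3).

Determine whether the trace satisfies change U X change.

Does not hold

Walking from position 0: at position 1, X change has not yet held and change fails, so change U X change is false.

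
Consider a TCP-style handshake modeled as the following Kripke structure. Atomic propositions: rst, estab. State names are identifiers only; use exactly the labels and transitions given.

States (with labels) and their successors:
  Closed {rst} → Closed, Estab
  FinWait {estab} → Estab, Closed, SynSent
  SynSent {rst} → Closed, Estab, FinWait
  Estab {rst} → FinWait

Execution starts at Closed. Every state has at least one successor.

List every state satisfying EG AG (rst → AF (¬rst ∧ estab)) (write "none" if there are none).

none

States satisfying AG (rst → AF (¬rst ∧ estab)): ∅.
States satisfying EG AG (rst → AF (¬rst ∧ estab)): ∅.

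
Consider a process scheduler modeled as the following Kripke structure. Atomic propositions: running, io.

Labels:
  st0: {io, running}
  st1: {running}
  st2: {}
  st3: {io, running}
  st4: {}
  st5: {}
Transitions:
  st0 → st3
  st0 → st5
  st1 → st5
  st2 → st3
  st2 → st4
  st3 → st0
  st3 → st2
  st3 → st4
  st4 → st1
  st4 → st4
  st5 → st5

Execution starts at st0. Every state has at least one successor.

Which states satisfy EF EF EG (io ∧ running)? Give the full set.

States satisfying EF EG (io ∧ running): {st0, st2, st3}.
States satisfying EF EF EG (io ∧ running): {st0, st2, st3}.

{st0, st2, st3}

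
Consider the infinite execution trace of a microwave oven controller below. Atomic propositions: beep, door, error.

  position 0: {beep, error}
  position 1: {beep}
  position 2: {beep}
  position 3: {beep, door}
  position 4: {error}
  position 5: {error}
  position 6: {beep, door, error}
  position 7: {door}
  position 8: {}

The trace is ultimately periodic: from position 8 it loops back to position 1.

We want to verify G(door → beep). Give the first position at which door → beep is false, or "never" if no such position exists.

7

Check door → beep at each position in order: 0 ✓, 1 ✓, 2 ✓, 3 ✓, 4 ✓, 5 ✓, 6 ✓.
At position 7 the labels are {door}, so door → beep is false there. This is the first violation.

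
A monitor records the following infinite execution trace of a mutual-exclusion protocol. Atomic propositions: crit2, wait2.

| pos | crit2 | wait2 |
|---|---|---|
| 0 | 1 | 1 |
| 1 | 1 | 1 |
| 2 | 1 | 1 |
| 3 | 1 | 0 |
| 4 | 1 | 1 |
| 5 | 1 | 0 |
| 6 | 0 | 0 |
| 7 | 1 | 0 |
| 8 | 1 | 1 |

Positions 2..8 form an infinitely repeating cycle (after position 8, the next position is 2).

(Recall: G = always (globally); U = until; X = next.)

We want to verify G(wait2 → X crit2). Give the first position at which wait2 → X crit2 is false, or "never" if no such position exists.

wait2 → X crit2 holds at every position 0..8, and those are all the positions the trace ever visits, so the invariant G(wait2 → X crit2) is never violated.

never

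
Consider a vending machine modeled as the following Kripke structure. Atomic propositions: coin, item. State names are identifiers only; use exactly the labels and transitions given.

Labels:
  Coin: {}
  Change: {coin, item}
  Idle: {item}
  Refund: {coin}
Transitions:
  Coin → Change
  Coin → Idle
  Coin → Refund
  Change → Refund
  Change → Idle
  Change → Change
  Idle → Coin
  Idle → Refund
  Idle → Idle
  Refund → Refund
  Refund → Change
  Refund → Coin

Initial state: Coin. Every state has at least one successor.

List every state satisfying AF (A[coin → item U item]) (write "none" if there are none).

States satisfying A[coin → item U item]: {Change, Idle}.
States satisfying AF (A[coin → item U item]): {Change, Idle}.

{Change, Idle}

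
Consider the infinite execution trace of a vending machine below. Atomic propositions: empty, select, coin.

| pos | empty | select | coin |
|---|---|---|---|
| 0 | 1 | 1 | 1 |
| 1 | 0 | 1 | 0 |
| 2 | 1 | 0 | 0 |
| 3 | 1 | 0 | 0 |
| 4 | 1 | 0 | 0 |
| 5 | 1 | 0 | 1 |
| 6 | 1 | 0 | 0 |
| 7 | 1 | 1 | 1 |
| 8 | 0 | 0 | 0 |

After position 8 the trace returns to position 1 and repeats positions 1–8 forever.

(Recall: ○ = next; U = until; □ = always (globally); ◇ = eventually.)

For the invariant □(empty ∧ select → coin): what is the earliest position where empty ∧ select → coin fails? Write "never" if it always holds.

never

empty ∧ select → coin holds at every position 0..8, and those are all the positions the trace ever visits, so the invariant □(empty ∧ select → coin) is never violated.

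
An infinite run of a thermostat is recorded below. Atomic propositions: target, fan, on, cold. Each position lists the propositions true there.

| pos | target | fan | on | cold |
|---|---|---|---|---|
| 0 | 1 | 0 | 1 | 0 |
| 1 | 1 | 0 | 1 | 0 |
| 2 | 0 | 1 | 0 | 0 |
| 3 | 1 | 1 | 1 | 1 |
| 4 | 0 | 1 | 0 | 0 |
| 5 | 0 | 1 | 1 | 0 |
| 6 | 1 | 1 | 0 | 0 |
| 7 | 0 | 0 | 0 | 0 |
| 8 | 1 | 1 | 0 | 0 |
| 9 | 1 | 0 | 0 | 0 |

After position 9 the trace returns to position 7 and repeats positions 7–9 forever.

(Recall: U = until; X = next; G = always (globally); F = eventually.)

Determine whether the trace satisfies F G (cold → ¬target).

Yes

G (cold → ¬target) holds at position 4, which is reachable from 0, so F G (cold → ¬target) holds.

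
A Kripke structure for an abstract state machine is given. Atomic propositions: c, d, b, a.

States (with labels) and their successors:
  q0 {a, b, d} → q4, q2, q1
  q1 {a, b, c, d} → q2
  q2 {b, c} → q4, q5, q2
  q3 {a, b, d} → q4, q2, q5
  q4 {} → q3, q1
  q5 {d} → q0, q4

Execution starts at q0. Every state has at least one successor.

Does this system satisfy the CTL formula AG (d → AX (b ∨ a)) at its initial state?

Does not hold

States satisfying d → AX (b ∨ a): {q1, q2, q4}.
States satisfying AG (d → AX (b ∨ a)): ∅.
q0 is reachable from q0 and violates d → AX (b ∨ a), so AG fails at q0.
q0 ∉ Sat(AG (d → AX (b ∨ a))).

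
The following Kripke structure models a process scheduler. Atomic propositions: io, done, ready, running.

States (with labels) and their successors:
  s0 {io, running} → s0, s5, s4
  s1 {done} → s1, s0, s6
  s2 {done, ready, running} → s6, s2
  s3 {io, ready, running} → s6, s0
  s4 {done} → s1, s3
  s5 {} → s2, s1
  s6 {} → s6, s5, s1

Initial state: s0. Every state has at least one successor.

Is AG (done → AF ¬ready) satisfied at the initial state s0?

Does not hold

States satisfying done → AF ¬ready: {s0, s1, s3, s4, s5, s6}.
States satisfying AG (done → AF ¬ready): ∅.
s2 is reachable from s0 and violates done → AF ¬ready, so AG fails at s0.
s0 ∉ Sat(AG (done → AF ¬ready)).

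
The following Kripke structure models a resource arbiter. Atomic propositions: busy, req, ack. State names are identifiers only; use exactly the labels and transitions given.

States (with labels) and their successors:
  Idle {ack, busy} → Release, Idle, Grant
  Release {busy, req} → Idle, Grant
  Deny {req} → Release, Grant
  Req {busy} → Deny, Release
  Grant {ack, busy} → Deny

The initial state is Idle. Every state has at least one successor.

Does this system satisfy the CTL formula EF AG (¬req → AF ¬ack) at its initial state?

States satisfying AG (¬req → AF ¬ack): ∅.
States satisfying EF AG (¬req → AF ¬ack): ∅.
No suitable path/successor from Idle witnesses the formula.
Idle ∉ Sat(EF AG (¬req → AF ¬ack)).

Does not hold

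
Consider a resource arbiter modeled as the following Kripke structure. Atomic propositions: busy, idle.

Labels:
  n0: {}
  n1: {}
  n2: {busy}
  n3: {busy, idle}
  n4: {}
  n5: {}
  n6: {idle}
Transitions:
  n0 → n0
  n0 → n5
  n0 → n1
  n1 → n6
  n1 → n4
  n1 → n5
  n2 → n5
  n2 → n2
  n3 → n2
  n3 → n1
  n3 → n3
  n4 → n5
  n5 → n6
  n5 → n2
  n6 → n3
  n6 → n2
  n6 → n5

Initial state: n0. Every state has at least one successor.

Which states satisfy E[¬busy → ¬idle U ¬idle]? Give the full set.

{n0, n1, n2, n3, n4, n5}

States satisfying ¬busy → ¬idle: {n0, n1, n2, n3, n4, n5}.
States satisfying ¬idle: {n0, n1, n2, n4, n5}.
States satisfying E[¬busy → ¬idle U ¬idle]: {n0, n1, n2, n3, n4, n5}.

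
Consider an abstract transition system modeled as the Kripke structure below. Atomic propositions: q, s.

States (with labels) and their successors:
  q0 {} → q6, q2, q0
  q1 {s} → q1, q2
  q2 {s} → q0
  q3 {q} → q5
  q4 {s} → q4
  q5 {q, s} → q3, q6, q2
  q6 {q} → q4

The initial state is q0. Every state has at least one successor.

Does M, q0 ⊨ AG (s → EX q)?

Does not hold

States satisfying s → EX q: {q0, q3, q5, q6}.
States satisfying AG (s → EX q): ∅.
q2 is reachable from q0 and violates s → EX q, so AG fails at q0.
q0 ∉ Sat(AG (s → EX q)).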